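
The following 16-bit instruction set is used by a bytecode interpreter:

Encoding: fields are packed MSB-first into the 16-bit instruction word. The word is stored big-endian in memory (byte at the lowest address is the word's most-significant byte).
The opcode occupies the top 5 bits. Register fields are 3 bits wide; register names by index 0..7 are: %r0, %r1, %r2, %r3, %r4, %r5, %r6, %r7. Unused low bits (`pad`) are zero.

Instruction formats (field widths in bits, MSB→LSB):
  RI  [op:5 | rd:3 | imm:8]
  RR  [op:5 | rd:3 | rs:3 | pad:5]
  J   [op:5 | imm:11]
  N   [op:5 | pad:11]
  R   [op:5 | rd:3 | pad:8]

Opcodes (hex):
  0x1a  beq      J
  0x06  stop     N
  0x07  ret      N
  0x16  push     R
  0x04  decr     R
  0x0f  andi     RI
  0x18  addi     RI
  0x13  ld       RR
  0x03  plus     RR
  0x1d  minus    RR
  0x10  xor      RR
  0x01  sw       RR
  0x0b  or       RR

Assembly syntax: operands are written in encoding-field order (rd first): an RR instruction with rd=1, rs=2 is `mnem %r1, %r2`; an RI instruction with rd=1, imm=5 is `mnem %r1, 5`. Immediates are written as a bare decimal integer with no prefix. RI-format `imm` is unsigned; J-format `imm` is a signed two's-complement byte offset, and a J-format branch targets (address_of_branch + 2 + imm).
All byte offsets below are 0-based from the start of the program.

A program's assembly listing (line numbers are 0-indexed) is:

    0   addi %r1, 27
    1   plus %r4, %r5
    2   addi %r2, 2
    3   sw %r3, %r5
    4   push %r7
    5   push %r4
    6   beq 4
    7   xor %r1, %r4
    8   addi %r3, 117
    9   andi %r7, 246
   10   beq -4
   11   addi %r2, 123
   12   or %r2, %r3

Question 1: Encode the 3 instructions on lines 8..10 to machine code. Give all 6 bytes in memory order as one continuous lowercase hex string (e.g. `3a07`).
c3757ff6d7fc

8. addi fields op=0x18:5|rd=3:3|imm=117:8 → word c375h → c3 75
9. andi fields op=0xf:5|rd=7:3|imm=246:8 → word 7ff6h → 7f f6
10. beq fields op=0x1a:5|imm=-4:11 → word d7fch → d7 fc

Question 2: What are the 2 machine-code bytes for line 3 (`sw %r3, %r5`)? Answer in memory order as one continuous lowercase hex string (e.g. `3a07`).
L3: sw op=0x1:5|rd=3:3|rs=5:3|pad=0:5 ⇒ 0x0ba0 ⇒ big 0b a0

0ba0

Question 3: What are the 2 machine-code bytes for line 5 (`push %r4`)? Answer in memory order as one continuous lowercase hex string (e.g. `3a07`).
b400

L5: push op=0x16:5|rd=4:3|pad=0:8 ⇒ 0xb400 ⇒ big b4 00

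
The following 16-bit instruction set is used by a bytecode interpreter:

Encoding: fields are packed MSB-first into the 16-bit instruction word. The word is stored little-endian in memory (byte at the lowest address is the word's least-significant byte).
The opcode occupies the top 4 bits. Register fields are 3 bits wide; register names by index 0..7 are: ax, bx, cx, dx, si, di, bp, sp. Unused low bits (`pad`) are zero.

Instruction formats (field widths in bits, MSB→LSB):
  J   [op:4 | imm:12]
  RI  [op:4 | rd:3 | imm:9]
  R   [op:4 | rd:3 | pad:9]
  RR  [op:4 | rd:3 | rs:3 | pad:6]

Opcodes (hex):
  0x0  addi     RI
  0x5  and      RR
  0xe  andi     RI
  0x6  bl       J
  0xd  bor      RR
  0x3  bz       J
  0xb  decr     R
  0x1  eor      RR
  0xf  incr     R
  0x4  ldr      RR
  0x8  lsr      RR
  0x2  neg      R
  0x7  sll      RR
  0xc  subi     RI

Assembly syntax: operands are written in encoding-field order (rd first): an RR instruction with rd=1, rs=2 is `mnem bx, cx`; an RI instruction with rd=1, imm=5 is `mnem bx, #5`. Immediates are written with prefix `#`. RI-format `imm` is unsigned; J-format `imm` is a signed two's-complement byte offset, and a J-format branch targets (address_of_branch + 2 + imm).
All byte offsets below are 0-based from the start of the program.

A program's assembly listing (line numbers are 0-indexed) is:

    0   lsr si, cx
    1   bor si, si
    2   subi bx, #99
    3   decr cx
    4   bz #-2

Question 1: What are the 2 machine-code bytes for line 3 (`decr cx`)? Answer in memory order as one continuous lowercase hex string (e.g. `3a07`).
line 3 (decr): pack op=0xb:4|rd=2:3|pad=0:9 = 0xb400; little→ 00 b4

00b4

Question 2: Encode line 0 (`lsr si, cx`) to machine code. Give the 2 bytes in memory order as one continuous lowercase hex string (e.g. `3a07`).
8088

line 0 (lsr): pack op=0x8:4|rd=4:3|rs=2:3|pad=0:6 = 0x8880; little→ 80 88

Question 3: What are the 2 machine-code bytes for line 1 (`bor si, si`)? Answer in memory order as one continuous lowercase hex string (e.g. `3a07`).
1. bor fields op=0xd:4|rd=4:3|rs=4:3|pad=0:6 → word d900h → 00 d9

00d9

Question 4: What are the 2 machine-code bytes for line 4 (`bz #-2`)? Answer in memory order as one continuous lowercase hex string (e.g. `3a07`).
4. bz fields op=0x3:4|imm=-2:12 → word 3ffeh → fe 3f

fe3f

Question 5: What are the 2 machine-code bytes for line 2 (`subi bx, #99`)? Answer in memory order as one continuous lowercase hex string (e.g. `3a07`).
63c2

2. subi fields op=0xc:4|rd=1:3|imm=99:9 → word c263h → 63 c2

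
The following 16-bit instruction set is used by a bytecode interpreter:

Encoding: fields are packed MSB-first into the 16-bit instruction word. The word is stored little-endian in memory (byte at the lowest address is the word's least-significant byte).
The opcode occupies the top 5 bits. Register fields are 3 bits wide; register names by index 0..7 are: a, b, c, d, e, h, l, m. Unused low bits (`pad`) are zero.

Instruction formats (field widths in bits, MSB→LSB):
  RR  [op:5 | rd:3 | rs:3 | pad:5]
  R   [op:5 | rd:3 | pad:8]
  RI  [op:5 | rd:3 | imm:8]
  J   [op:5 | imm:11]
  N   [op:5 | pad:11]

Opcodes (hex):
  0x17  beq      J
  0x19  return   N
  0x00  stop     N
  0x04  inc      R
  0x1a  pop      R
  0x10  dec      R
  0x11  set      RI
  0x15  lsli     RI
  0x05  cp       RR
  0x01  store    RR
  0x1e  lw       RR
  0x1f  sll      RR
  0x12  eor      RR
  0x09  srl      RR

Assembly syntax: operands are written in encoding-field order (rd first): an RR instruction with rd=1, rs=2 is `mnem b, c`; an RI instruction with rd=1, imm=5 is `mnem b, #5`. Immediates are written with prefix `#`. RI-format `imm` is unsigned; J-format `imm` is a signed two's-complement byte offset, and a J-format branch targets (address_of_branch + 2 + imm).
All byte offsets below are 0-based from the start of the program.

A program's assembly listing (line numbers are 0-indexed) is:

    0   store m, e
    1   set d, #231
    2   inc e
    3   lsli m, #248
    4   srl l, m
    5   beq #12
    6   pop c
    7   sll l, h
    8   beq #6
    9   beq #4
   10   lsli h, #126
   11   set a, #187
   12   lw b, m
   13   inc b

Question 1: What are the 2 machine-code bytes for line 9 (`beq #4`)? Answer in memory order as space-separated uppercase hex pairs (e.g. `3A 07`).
L9: beq op=0x17:5|imm=4:11 ⇒ 0xb804 ⇒ little 04 b8

04 B8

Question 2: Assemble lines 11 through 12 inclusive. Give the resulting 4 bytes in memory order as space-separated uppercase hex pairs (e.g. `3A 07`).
11. set fields op=0x11:5|rd=0:3|imm=187:8 → word 88bbh → bb 88
12. lw fields op=0x1e:5|rd=1:3|rs=7:3|pad=0:5 → word f1e0h → e0 f1

BB 88 E0 F1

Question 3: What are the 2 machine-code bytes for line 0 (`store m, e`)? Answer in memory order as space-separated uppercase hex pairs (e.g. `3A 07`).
L0: store op=0x1:5|rd=7:3|rs=4:3|pad=0:5 ⇒ 0x0f80 ⇒ little 80 0f

80 0F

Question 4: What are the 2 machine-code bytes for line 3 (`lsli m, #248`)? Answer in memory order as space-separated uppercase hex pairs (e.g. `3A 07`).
line 3 (lsli): pack op=0x15:5|rd=7:3|imm=248:8 = 0xaff8; little→ f8 af

F8 AF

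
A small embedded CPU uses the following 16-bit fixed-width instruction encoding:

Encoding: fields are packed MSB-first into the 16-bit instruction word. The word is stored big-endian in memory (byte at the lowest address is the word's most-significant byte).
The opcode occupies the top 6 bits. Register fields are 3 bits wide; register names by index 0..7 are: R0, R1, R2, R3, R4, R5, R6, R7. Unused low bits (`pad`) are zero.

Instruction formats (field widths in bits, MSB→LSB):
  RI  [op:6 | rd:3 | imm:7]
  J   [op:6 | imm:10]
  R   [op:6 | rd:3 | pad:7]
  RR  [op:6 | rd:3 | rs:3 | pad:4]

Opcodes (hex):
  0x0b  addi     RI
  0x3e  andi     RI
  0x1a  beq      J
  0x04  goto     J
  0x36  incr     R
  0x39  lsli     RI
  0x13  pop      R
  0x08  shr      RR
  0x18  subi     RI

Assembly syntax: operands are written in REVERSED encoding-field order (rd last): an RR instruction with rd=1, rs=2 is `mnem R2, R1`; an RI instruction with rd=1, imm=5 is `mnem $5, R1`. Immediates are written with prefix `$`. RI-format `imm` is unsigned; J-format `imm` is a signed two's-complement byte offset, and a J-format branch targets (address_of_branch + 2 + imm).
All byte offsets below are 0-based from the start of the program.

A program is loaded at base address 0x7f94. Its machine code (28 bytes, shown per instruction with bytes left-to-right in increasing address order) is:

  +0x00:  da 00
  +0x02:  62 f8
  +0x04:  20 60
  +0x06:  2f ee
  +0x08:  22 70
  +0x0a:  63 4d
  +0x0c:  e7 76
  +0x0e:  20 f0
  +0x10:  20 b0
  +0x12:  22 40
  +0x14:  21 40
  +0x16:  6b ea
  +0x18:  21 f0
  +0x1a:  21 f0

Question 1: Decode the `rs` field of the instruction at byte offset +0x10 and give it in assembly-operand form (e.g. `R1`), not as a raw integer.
+0x10: 20 b0 ⇒ word 0x20b0 (big)
  op=0x20b0>>10=0x8 ⇒ shr (RR)
  rd@[9:7]=0x1 ⇒ R1
  rs@[6:4]=0x3 ⇒ R3

R3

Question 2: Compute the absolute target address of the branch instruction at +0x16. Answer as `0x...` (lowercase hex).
+0x16: 6b ea ⇒ word 0x6bea (big)
  op=0x6bea>>10=0x1a ⇒ beq (J)
  imm: (w>>0)&0x3ff=0x3ea (s10→-22) → $-22
  target = base 0x7f94 + off 0x16 + 2 + imm -22 = 0x7f96

0x7f96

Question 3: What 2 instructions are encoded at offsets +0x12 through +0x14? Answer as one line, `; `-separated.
shr R4, R4; shr R4, R2

+0x12: 22 40 ⇒ word 0x2240 (big)
  top 6b → 0x8 → shr [RR]
  rd@[9:7]=0x4 ⇒ R4
  rs@[6:4]=0x4 ⇒ R4
+0x14: 21 40 ⇒ word 0x2140 (big)
  top 6b → 0x8 → shr [RR]
  rd@[9:7]=0x2 ⇒ R2
  rs@[6:4]=0x4 ⇒ R4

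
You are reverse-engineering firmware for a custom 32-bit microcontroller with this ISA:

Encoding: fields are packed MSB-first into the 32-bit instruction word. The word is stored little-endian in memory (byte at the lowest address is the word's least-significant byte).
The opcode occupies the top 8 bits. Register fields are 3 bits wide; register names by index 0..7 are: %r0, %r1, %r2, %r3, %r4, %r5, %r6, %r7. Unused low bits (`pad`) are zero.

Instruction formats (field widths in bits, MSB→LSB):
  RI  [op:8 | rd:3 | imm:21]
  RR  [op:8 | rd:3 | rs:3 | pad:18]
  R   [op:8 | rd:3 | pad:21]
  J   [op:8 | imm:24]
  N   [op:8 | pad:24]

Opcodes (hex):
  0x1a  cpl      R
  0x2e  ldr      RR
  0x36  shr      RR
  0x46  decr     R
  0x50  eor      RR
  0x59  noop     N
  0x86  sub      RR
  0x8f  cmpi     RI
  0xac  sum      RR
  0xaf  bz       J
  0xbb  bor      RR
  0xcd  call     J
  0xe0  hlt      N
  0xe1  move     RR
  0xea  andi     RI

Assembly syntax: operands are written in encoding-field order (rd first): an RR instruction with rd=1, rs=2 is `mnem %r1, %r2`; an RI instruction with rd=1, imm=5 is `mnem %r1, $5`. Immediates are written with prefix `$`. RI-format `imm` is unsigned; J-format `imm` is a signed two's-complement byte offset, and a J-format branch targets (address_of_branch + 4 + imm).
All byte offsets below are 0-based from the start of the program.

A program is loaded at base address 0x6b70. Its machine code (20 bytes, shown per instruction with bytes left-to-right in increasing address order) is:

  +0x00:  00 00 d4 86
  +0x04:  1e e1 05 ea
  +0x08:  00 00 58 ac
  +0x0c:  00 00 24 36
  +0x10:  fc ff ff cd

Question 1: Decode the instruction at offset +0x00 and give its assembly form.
sub %r6, %r5

+0x00: 00 00 d4 86 ⇒ word 0x86d40000 (little)
  opcode bits[31:24]=0x86: sub/RR
  rd@[23:21]=0x6 ⇒ %r6
  rs@[20:18]=0x5 ⇒ %r5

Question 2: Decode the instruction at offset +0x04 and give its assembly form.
andi %r0, $385310

[04] 1e e1 05 ea → 0xea05e11e
  top 8b → 0xea → andi [RI]
  [23:21] rd=0 = %r0
  [20:0] imm=385310 = $385310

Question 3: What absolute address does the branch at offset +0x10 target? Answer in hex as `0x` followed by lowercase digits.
[10] fc ff ff cd → 0xcdfffffc
  op=0xcdfffffc>>24=0xcd ⇒ call (J)
  imm: (w>>0)&0xffffff=0xfffffc (s24→-4) → $-4
  target = base 0x6b70 + off 0x10 + 4 + imm -4 = 0x6b80

0x6b80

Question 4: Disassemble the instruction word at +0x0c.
shr %r1, %r1

off 0x0c: read 00 00 24 36 as little → 0x36240000
  op=0x36240000>>24=0x36 ⇒ shr (RR)
  rd@[23:21]=0x1 ⇒ %r1
  rs@[20:18]=0x1 ⇒ %r1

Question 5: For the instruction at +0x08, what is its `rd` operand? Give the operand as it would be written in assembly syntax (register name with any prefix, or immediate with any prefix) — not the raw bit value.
off 0x08: read 00 00 58 ac as little → 0xac580000
  top 8b → 0xac → sum [RR]
  rd: (w>>21)&0x7=0x2 → %r2
  rs: (w>>18)&0x7=0x6 → %r6

%r2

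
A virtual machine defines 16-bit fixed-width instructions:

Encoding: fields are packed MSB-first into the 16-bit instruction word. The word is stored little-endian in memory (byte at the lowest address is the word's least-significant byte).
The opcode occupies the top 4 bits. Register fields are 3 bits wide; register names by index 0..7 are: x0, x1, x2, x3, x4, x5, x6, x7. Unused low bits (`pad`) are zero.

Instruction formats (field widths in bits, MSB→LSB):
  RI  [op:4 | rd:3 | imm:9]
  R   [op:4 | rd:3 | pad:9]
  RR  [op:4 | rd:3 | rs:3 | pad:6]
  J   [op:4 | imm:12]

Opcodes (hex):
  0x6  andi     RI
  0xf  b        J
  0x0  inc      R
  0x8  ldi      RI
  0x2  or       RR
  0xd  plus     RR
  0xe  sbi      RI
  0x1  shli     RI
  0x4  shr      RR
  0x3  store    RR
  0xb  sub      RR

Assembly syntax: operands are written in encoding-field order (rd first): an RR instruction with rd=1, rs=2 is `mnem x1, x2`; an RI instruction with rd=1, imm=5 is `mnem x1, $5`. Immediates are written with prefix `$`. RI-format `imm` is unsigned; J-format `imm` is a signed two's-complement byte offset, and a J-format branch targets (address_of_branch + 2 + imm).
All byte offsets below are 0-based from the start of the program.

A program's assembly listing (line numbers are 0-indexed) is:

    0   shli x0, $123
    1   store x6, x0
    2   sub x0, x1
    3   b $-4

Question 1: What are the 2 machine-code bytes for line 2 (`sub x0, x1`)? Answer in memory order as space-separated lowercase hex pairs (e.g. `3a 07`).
40 b0

2. sub fields op=0xb:4|rd=0:3|rs=1:3|pad=0:6 → word b040h → 40 b0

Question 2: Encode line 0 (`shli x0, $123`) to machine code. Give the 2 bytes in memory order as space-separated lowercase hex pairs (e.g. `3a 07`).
7b 10

L0: shli op=0x1:4|rd=0:3|imm=123:9 ⇒ 0x107b ⇒ little 7b 10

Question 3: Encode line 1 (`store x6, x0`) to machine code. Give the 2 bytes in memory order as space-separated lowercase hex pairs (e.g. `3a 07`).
line 1 (store): pack op=0x3:4|rd=6:3|rs=0:3|pad=0:6 = 0x3c00; little→ 00 3c

00 3c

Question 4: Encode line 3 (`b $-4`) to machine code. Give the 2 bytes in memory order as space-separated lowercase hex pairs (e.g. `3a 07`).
fc ff

3. b fields op=0xf:4|imm=-4:12 → word fffch → fc ff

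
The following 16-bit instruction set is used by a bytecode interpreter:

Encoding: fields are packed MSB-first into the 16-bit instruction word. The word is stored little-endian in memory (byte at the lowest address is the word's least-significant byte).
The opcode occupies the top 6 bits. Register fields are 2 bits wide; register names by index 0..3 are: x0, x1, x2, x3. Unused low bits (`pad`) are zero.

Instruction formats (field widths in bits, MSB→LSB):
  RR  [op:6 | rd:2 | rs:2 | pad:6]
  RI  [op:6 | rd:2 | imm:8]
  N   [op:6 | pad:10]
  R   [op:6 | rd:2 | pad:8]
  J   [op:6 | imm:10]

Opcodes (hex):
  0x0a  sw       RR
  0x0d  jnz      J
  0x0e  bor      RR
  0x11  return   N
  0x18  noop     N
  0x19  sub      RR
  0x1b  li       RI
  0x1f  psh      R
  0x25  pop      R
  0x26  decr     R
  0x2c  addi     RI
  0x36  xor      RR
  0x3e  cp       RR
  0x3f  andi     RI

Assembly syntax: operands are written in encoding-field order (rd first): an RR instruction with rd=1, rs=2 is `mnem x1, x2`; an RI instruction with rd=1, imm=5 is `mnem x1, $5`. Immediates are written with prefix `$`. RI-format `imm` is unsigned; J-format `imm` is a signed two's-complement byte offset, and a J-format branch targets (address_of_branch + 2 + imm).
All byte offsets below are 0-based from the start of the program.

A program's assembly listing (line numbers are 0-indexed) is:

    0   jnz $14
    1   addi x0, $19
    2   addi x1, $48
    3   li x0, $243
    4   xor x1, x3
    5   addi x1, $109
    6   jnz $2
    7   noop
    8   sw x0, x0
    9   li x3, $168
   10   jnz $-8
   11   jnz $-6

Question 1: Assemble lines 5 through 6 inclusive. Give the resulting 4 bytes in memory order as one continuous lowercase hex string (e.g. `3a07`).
L5: addi op=0x2c:6|rd=1:2|imm=109:8 ⇒ 0xb16d ⇒ little 6d b1
L6: jnz op=0xd:6|imm=2:10 ⇒ 0x3402 ⇒ little 02 34

6db10234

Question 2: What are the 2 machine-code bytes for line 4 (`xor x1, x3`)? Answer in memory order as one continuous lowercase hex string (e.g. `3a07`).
L4: xor op=0x36:6|rd=1:2|rs=3:2|pad=0:6 ⇒ 0xd9c0 ⇒ little c0 d9

c0d9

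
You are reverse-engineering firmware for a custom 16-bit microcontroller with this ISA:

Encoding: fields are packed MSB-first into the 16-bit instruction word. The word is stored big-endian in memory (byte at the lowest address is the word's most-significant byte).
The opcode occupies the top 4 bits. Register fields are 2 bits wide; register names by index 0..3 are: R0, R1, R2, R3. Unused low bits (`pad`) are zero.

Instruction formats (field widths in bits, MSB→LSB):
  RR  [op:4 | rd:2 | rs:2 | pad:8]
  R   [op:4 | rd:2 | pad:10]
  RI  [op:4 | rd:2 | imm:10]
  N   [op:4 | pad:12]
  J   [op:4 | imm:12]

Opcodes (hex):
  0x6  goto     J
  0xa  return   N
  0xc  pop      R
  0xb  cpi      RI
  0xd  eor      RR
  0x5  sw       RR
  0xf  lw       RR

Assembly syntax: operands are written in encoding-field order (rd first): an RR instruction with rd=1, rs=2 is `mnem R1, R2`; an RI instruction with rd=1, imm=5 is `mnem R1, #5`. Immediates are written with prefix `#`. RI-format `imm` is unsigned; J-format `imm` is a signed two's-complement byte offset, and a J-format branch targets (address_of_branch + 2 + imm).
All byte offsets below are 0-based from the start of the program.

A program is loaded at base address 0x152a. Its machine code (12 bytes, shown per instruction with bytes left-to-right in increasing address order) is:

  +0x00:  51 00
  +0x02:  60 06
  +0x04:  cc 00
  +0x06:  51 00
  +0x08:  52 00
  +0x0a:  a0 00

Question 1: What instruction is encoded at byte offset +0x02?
goto #6

+0x02: 60 06 ⇒ word 0x6006 (big)
  op=0x6006>>12=0x6 ⇒ goto (J)
  imm@[11:0]=0x6 ⇒ #6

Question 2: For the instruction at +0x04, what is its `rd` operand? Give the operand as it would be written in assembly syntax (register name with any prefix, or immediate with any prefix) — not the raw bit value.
@+04  big-endian(cc 00) = 0xcc00
  opcode bits[15:12]=0xc: pop/R
  rd@[11:10]=0x3 ⇒ R3

R3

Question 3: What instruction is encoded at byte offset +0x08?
+0x08: 52 00 ⇒ word 0x5200 (big)
  top 4b → 0x5 → sw [RR]
  rd@[11:10]=0x0 ⇒ R0
  rs@[9:8]=0x2 ⇒ R2

sw R0, R2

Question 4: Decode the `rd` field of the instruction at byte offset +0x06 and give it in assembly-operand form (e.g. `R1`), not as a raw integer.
[06] 51 00 → 0x5100
  top 4b → 0x5 → sw [RR]
  rd: (w>>10)&0x3=0x0 → R0
  rs: (w>>8)&0x3=0x1 → R1

R0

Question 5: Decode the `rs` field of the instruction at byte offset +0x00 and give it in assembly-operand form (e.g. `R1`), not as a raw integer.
off 0x00: read 51 00 as big → 0x5100
  op=0x5100>>12=0x5 ⇒ sw (RR)
  [11:10] rd=0 = R0
  [9:8] rs=1 = R1

R1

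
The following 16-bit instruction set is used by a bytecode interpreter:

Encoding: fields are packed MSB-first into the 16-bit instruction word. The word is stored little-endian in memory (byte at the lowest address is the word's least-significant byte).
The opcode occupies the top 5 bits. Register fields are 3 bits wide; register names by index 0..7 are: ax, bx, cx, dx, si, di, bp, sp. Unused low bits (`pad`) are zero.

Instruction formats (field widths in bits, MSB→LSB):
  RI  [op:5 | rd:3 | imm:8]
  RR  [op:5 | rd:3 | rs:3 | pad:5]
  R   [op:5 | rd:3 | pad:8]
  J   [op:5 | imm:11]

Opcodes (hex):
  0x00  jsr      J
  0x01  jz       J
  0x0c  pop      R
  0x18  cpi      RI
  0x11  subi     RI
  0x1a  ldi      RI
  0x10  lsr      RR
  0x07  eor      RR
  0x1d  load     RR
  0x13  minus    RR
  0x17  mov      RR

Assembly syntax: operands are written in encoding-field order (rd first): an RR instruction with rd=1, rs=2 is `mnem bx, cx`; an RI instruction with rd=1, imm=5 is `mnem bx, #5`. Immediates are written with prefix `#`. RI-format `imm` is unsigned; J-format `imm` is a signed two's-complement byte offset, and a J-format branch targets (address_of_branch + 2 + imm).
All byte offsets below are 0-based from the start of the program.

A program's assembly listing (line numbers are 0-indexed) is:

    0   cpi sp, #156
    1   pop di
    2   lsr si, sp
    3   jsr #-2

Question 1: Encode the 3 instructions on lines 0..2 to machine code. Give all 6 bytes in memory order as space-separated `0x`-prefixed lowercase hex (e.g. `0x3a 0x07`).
L0: cpi op=0x18:5|rd=7:3|imm=156:8 ⇒ 0xc79c ⇒ little 9c c7
L1: pop op=0xc:5|rd=5:3|pad=0:8 ⇒ 0x6500 ⇒ little 00 65
L2: lsr op=0x10:5|rd=4:3|rs=7:3|pad=0:5 ⇒ 0x84e0 ⇒ little e0 84

0x9c 0xc7 0x00 0x65 0xe0 0x84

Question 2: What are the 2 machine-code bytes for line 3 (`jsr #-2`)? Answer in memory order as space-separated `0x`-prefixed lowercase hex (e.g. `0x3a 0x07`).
0xfe 0x07

L3: jsr op=0x0:5|imm=-2:11 ⇒ 0x07fe ⇒ little fe 07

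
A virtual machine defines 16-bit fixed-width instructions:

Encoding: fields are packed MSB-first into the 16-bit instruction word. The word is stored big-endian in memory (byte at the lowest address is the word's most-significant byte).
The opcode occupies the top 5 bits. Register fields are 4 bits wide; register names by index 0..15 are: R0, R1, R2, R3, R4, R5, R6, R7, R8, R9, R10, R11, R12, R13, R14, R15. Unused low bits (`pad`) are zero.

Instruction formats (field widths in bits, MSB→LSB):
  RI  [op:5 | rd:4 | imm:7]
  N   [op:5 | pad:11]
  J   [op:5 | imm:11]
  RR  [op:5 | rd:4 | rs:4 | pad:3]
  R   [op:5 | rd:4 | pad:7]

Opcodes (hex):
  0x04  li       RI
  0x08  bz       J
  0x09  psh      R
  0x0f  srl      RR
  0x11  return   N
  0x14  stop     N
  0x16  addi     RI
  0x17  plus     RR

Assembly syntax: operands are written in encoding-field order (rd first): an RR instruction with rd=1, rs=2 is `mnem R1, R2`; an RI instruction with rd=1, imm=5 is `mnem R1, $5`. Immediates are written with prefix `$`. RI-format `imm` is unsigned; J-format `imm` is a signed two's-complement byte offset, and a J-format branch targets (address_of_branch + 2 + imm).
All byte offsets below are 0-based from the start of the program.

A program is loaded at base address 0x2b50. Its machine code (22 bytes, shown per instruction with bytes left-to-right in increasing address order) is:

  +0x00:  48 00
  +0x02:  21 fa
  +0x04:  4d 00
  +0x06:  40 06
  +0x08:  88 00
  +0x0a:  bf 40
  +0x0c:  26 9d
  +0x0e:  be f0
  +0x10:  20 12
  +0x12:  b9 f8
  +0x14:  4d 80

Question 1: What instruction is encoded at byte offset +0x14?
psh R11

off 0x14: read 4d 80 as big → 0x4d80
  opcode bits[15:11]=0x9: psh/R
  rd: (w>>7)&0xf=0xb → R11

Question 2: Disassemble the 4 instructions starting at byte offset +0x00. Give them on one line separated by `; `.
psh R0; li R3, $122; psh R10; bz $6

@+00  big-endian(48 00) = 0x4800
  top 5b → 0x9 → psh [R]
  rd: (w>>7)&0xf=0x0 → R0
@+02  big-endian(21 fa) = 0x21fa
  top 5b → 0x4 → li [RI]
  rd: (w>>7)&0xf=0x3 → R3
  imm: (w>>0)&0x7f=0x7a → $122
@+04  big-endian(4d 00) = 0x4d00
  top 5b → 0x9 → psh [R]
  rd: (w>>7)&0xf=0xa → R10
@+06  big-endian(40 06) = 0x4006
  top 5b → 0x8 → bz [J]
  imm: (w>>0)&0x7ff=0x6 → $6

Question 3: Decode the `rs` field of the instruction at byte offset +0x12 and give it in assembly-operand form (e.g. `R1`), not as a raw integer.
[12] b9 f8 → 0xb9f8
  top 5b → 0x17 → plus [RR]
  [10:7] rd=3 = R3
  [6:3] rs=15 = R15

R15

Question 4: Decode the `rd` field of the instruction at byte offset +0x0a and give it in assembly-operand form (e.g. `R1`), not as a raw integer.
R14

@+0a  big-endian(bf 40) = 0xbf40
  opcode bits[15:11]=0x17: plus/RR
  rd: (w>>7)&0xf=0xe → R14
  rs: (w>>3)&0xf=0x8 → R8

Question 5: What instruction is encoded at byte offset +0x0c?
+0x0c: 26 9d ⇒ word 0x269d (big)
  opcode bits[15:11]=0x4: li/RI
  [10:7] rd=13 = R13
  [6:0] imm=29 = $29

li R13, $29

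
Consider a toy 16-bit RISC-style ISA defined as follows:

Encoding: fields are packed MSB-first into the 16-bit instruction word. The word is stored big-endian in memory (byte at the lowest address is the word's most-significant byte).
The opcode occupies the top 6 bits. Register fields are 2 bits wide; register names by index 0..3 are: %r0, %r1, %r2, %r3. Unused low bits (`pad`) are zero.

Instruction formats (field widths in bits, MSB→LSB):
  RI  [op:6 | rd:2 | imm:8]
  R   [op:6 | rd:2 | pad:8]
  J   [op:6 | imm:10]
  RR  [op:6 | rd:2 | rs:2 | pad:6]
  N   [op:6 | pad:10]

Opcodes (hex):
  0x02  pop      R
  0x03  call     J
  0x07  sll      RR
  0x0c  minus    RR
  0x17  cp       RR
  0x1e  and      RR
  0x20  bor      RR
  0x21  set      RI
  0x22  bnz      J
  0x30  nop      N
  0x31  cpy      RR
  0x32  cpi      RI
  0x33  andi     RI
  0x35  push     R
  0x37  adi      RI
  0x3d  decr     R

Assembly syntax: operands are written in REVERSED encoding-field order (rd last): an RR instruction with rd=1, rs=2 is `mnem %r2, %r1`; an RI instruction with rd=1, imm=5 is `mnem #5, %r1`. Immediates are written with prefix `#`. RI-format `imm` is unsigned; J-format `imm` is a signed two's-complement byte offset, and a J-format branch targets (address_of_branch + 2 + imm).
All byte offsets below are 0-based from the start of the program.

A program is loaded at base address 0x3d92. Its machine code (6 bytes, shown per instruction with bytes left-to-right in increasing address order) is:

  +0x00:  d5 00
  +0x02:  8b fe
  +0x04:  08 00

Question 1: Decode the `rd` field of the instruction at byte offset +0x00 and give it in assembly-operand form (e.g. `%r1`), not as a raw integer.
off 0x00: read d5 00 as big → 0xd500
  op=0xd500>>10=0x35 ⇒ push (R)
  rd@[9:8]=0x1 ⇒ %r1

%r1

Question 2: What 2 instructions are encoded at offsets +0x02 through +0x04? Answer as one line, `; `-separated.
bnz #-2; pop %r0

off 0x02: read 8b fe as big → 0x8bfe
  opcode bits[15:10]=0x22: bnz/J
  imm@[9:0]=0x3fe (s10→-2) ⇒ #-2
off 0x04: read 08 00 as big → 0x0800
  opcode bits[15:10]=0x2: pop/R
  rd@[9:8]=0x0 ⇒ %r0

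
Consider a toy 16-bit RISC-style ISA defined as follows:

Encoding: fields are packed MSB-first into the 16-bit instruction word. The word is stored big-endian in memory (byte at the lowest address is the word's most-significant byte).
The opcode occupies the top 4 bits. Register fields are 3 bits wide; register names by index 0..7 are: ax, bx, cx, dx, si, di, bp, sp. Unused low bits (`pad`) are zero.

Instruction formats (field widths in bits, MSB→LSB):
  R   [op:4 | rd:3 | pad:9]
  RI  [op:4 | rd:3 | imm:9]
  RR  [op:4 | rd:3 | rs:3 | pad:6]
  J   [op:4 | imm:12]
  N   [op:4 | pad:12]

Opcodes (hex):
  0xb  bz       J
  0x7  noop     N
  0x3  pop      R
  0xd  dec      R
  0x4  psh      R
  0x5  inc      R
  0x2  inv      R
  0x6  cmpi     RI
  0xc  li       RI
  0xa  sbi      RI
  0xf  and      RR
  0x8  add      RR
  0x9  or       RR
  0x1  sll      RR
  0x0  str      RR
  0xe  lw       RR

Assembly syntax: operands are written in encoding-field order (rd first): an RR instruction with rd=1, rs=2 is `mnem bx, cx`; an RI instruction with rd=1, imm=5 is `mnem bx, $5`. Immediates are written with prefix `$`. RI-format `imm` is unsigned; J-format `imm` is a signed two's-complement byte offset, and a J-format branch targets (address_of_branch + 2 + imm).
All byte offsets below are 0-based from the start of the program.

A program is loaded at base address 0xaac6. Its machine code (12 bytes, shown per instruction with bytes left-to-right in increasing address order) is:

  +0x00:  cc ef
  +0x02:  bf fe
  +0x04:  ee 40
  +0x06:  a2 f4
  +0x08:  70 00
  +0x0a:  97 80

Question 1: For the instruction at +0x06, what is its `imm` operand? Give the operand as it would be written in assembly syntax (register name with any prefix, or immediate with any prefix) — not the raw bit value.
@+06  big-endian(a2 f4) = 0xa2f4
  op=0xa2f4>>12=0xa ⇒ sbi (RI)
  [11:9] rd=1 = bx
  [8:0] imm=244 = $244

$244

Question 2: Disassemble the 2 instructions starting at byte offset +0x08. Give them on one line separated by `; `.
+0x08: 70 00 ⇒ word 0x7000 (big)
  op=0x7000>>12=0x7 ⇒ noop (N)
+0x0a: 97 80 ⇒ word 0x9780 (big)
  op=0x9780>>12=0x9 ⇒ or (RR)
  rd: (w>>9)&0x7=0x3 → dx
  rs: (w>>6)&0x7=0x6 → bp

noop; or dx, bp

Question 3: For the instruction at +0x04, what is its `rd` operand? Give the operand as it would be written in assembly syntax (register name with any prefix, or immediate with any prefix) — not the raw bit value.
off 0x04: read ee 40 as big → 0xee40
  top 4b → 0xe → lw [RR]
  [11:9] rd=7 = sp
  [8:6] rs=1 = bx

sp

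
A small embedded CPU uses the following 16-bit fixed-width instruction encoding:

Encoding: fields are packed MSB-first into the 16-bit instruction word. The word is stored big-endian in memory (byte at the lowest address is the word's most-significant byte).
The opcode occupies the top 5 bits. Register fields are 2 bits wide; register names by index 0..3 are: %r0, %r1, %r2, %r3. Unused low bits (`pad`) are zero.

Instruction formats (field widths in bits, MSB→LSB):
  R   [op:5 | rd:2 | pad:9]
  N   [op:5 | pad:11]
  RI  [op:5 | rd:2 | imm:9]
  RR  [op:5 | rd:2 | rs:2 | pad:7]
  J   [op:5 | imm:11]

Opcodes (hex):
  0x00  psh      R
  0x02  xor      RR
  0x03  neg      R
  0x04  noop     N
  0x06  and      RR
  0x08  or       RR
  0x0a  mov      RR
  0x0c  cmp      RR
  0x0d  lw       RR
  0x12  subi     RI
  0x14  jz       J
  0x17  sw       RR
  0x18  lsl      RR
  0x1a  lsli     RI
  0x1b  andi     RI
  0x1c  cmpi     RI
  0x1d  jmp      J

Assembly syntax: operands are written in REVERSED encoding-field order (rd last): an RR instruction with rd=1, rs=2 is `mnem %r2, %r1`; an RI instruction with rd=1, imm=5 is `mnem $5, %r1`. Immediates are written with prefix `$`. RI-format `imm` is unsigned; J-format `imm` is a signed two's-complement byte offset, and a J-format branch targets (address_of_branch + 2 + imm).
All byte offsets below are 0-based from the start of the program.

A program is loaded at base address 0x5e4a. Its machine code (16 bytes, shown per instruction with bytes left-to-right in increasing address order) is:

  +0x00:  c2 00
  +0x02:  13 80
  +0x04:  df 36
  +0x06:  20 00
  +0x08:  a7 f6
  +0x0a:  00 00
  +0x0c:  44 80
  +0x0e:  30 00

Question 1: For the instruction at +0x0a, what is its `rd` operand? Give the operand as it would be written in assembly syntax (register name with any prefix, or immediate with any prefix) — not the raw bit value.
%r0

@+0a  big-endian(00 00) = 0x0000
  op=0x0000>>11=0x0 ⇒ psh (R)
  rd: (w>>9)&0x3=0x0 → %r0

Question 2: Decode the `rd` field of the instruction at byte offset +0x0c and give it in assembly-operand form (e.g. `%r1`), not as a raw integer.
%r2

+0x0c: 44 80 ⇒ word 0x4480 (big)
  opcode bits[15:11]=0x8: or/RR
  [10:9] rd=2 = %r2
  [8:7] rs=1 = %r1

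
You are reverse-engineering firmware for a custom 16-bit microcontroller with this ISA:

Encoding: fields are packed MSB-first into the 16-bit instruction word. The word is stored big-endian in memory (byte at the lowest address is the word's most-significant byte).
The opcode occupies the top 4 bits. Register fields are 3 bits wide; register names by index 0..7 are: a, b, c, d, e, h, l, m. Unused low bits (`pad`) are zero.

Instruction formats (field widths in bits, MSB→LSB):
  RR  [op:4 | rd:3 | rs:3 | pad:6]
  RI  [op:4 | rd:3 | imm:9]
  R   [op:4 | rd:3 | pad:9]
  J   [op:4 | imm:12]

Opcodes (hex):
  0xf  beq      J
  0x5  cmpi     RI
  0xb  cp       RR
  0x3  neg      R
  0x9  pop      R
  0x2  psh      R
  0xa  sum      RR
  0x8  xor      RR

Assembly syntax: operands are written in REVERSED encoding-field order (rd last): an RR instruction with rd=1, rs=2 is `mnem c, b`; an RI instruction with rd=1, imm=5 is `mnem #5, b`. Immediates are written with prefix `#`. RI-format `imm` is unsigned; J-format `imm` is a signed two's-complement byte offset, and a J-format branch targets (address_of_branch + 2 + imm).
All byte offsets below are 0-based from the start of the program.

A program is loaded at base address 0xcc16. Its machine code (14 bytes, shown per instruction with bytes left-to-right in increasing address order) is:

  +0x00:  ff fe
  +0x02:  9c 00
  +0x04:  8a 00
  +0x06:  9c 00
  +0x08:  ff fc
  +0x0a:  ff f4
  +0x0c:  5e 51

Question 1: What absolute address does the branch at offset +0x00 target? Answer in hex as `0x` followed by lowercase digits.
+0x00: ff fe ⇒ word 0xfffe (big)
  opcode bits[15:12]=0xf: beq/J
  imm: (w>>0)&0xfff=0xffe (s12→-2) → #-2
  target = base 0xcc16 + off 0x00 + 2 + imm -2 = 0xcc16

0xcc16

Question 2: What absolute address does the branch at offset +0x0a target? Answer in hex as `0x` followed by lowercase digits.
[0a] ff f4 → 0xfff4
  opcode bits[15:12]=0xf: beq/J
  imm: (w>>0)&0xfff=0xff4 (s12→-12) → #-12
  target = base 0xcc16 + off 0x0a + 2 + imm -12 = 0xcc16

0xcc16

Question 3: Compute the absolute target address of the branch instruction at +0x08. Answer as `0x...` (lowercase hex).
0xcc1c

[08] ff fc → 0xfffc
  op=0xfffc>>12=0xf ⇒ beq (J)
  imm@[11:0]=0xffc (s12→-4) ⇒ #-4
  target = base 0xcc16 + off 0x08 + 2 + imm -4 = 0xcc1c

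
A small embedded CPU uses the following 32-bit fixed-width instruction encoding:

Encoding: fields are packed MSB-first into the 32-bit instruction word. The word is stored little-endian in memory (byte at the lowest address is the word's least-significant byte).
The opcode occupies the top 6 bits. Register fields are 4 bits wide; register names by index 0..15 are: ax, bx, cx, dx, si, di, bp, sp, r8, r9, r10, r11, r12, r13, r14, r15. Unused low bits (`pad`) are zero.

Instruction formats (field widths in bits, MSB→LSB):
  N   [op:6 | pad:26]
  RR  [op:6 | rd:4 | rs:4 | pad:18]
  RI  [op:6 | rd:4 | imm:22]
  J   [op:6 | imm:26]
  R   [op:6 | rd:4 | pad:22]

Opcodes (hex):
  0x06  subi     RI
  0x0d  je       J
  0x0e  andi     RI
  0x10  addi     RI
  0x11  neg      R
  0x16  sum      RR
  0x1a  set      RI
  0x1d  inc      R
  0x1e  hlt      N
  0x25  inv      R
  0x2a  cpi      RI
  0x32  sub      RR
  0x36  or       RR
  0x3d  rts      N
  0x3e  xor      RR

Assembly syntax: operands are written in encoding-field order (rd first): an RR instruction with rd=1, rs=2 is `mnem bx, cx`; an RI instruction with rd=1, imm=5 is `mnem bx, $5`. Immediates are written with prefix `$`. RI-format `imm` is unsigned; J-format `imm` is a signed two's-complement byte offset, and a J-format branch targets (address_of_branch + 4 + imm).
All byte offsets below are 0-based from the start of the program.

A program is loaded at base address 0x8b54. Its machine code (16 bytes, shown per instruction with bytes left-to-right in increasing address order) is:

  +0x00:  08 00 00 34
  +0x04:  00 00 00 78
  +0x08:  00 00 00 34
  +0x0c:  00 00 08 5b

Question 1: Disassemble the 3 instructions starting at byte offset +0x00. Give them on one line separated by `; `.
off 0x00: read 08 00 00 34 as little → 0x34000008
  top 6b → 0xd → je [J]
  [25:0] imm=8 = $8
off 0x04: read 00 00 00 78 as little → 0x78000000
  top 6b → 0x1e → hlt [N]
off 0x08: read 00 00 00 34 as little → 0x34000000
  top 6b → 0xd → je [J]
  [25:0] imm=0 = $0

je $8; hlt; je $0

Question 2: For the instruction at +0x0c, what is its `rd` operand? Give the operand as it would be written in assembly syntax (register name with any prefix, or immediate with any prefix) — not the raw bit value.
r12

+0x0c: 00 00 08 5b ⇒ word 0x5b080000 (little)
  op=0x5b080000>>26=0x16 ⇒ sum (RR)
  rd@[25:22]=0xc ⇒ r12
  rs@[21:18]=0x2 ⇒ cx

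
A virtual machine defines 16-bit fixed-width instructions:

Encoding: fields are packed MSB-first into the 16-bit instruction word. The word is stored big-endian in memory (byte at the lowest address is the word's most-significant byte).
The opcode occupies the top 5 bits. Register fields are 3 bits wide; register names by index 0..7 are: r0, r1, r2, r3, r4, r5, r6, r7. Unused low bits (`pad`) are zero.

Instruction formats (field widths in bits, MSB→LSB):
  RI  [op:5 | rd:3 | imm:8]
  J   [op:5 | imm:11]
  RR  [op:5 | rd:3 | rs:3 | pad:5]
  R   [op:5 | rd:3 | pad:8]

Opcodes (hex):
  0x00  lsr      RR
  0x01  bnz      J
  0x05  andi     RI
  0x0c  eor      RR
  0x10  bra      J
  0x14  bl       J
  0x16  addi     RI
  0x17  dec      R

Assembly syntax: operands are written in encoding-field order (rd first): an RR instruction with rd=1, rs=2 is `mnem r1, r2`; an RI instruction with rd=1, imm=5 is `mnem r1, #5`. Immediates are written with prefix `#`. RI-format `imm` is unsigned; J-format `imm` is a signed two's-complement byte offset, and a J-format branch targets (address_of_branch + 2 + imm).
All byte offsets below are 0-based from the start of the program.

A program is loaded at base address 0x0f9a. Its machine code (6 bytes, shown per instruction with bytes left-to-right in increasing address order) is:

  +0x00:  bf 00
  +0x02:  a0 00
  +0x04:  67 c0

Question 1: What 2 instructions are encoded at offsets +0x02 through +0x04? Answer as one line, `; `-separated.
bl #0; eor r7, r6

@+02  big-endian(a0 00) = 0xa000
  op=0xa000>>11=0x14 ⇒ bl (J)
  [10:0] imm=0 = #0
@+04  big-endian(67 c0) = 0x67c0
  op=0x67c0>>11=0xc ⇒ eor (RR)
  [10:8] rd=7 = r7
  [7:5] rs=6 = r6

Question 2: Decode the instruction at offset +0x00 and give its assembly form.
dec r7

@+00  big-endian(bf 00) = 0xbf00
  opcode bits[15:11]=0x17: dec/R
  rd: (w>>8)&0x7=0x7 → r7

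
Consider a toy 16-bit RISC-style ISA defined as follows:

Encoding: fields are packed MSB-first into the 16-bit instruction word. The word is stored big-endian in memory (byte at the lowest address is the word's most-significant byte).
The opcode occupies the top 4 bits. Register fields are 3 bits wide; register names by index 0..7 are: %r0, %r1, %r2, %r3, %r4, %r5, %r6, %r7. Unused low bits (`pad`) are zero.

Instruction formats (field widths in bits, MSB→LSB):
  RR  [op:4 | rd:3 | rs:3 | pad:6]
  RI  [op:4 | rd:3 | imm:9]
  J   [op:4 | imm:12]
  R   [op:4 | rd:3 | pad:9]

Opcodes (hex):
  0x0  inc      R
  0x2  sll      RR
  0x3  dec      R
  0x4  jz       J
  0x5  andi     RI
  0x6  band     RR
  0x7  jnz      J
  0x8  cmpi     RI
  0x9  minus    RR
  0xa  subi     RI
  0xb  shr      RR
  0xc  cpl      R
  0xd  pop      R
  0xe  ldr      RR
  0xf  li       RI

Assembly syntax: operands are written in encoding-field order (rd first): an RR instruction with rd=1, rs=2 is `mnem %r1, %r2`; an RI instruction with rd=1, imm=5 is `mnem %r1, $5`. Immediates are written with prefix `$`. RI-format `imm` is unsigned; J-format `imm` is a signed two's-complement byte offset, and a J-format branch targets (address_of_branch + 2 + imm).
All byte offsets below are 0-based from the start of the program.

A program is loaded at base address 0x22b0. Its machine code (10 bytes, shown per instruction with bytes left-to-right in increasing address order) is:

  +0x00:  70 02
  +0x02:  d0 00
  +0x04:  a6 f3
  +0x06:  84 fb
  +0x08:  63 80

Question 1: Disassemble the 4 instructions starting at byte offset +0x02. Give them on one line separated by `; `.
[02] d0 00 → 0xd000
  opcode bits[15:12]=0xd: pop/R
  rd@[11:9]=0x0 ⇒ %r0
[04] a6 f3 → 0xa6f3
  opcode bits[15:12]=0xa: subi/RI
  rd@[11:9]=0x3 ⇒ %r3
  imm@[8:0]=0xf3 ⇒ $243
[06] 84 fb → 0x84fb
  opcode bits[15:12]=0x8: cmpi/RI
  rd@[11:9]=0x2 ⇒ %r2
  imm@[8:0]=0xfb ⇒ $251
[08] 63 80 → 0x6380
  opcode bits[15:12]=0x6: band/RR
  rd@[11:9]=0x1 ⇒ %r1
  rs@[8:6]=0x6 ⇒ %r6

pop %r0; subi %r3, $243; cmpi %r2, $251; band %r1, %r6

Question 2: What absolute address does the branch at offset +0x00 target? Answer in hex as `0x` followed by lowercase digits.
@+00  big-endian(70 02) = 0x7002
  op=0x7002>>12=0x7 ⇒ jnz (J)
  [11:0] imm=2 = $2
  target = base 0x22b0 + off 0x00 + 2 + imm 2 = 0x22b4

0x22b4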